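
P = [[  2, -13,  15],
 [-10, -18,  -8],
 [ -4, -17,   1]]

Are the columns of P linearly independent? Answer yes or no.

yes

Row reduce P to echelon form.
R2 ← R2 + (5)·R1: [0, -83, 67]
R3 ← R3 + (2)·R1: [0, -43, 31]
R3 ← R3 − (43/83)·R2: [0, 0, -308/83]
3 pivots among 3 columns.
Every column is a pivot column, so the columns are linearly independent.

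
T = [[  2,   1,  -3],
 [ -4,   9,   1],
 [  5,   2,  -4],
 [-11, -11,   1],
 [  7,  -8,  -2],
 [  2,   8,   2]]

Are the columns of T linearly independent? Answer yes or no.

Row reduce T to echelon form.
R2 ← R2 + (2)·R1: [0, 11, -5]
R3 ← R3 − (5/2)·R1: [0, -1/2, 7/2]
R4 ← R4 + (11/2)·R1: [0, -11/2, -31/2]
R5 ← R5 − (7/2)·R1: [0, -23/2, 17/2]
R6 ← R6 − R1: [0, 7, 5]
R3 ← R3 + (1/22)·R2: [0, 0, 36/11]
R4 ← R4 + (1/2)·R2: [0, 0, -18]
R5 ← R5 + (23/22)·R2: [0, 0, 36/11]
R6 ← R6 − (7/11)·R2: [0, 0, 90/11]
R4 ← R4 + (11/2)·R3: [0, 0, 0]
R5 ← R5 − R3: [0, 0, 0]
R6 ← R6 − (5/2)·R3: [0, 0, 0]
3 pivots among 3 columns.
Every column is a pivot column, so the columns are linearly independent.

yes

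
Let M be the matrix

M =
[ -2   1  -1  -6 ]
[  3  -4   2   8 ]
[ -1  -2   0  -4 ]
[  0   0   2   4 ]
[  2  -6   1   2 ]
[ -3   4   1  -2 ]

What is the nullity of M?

1

Row reduce to echelon form.
R2 ← R2 + (3/2)·R1: [0, -5/2, 1/2, -1]
R3 ← R3 − (1/2)·R1: [0, -5/2, 1/2, -1]
R5 ← R5 + R1: [0, -5, 0, -4]
R6 ← R6 − (3/2)·R1: [0, 5/2, 5/2, 7]
R3 ← R3 − R2: [0, 0, 0, 0]
R5 ← R5 − (2)·R2: [0, 0, -1, -2]
R6 ← R6 + R2: [0, 0, 3, 6]
Swap R3 ↔ R4
R5 ← R5 + (1/2)·R3: [0, 0, 0, 0]
R6 ← R6 − (3/2)·R3: [0, 0, 0, 0]
3 nonzero rows, so rank(M) = 3.
M has 4 columns; by rank–nullity, nullity = 4 − 3 = 1.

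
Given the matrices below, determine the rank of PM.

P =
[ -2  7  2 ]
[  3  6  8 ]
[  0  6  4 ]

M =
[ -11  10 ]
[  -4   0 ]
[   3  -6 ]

First compute PM:
[[  0, -32],
 [-33, -18],
 [-12, -24]]
Now row reduce the product.
Swap R1 ↔ R2
R3 ← R3 − (4/11)·R1: [0, -192/11]
R3 ← R3 − (6/11)·R2: [0, 0]
2 nonzero rows, so rank(PM) = 2.

2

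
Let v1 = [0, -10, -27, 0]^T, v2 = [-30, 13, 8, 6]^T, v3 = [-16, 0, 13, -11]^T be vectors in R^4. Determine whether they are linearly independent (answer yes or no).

Form the matrix with these vectors as rows and row reduce.
Swap R1 ↔ R2
R3 ← R3 − (8/15)·R1: [0, -104/15, 131/15, -71/5]
R3 ← R3 − (52/75)·R2: [0, 0, 2059/75, -71/5]
3 nonzero rows, so the 3 vectors span a space of dimension 3.
Since 3 = 3, the vectors are linearly independent.

yes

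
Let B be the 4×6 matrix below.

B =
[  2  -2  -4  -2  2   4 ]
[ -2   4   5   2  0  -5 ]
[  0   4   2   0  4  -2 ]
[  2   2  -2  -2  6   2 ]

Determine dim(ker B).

Row reduce to echelon form.
R2 ← R2 + R1: [0, 2, 1, 0, 2, -1]
R4 ← R4 − R1: [0, 4, 2, 0, 4, -2]
R3 ← R3 − (2)·R2: [0, 0, 0, 0, 0, 0]
R4 ← R4 − (2)·R2: [0, 0, 0, 0, 0, 0]
2 nonzero rows, so rank(B) = 2.
B has 6 columns; by rank–nullity, nullity = 6 − 2 = 4.

4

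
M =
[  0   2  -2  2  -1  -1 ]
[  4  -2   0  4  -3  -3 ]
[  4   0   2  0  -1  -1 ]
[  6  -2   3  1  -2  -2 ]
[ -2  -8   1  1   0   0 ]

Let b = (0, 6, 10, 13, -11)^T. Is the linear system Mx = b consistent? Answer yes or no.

Row reduce the augmented matrix [M | b].
Swap R1 ↔ R2
R3 ← R3 − R1: [0, 2, 2, -4, 2, 2, 4]
R4 ← R4 − (3/2)·R1: [0, 1, 3, -5, 5/2, 5/2, 4]
R5 ← R5 + (1/2)·R1: [0, -9, 1, 3, -3/2, -3/2, -8]
R3 ← R3 − R2: [0, 0, 4, -6, 3, 3, 4]
R4 ← R4 − (1/2)·R2: [0, 0, 4, -6, 3, 3, 4]
R5 ← R5 + (9/2)·R2: [0, 0, -8, 12, -6, -6, -8]
R4 ← R4 − R3: [0, 0, 0, 0, 0, 0, 0]
R5 ← R5 + (2)·R3: [0, 0, 0, 0, 0, 0, 0]
The echelon form has 3 nonzero rows, and every pivot lies in the first 6 columns, so rank(M) = rank([M|b]) = 3.
The system is consistent.

yes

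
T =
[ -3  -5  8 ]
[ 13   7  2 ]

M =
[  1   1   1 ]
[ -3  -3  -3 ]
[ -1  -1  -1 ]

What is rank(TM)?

1

First compute TM:
[[  4,   4,   4],
 [-10, -10, -10]]
Now row reduce the product.
R2 ← R2 + (5/2)·R1: [0, 0, 0]
1 nonzero row, so rank(TM) = 1.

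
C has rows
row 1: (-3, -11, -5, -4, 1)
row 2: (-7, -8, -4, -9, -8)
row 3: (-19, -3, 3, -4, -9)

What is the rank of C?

Row reduce to echelon form.
R2 ← R2 − (7/3)·R1: [0, 53/3, 23/3, 1/3, -31/3]
R3 ← R3 − (19/3)·R1: [0, 200/3, 104/3, 64/3, -46/3]
R3 ← R3 − (200/53)·R2: [0, 0, 304/53, 1064/53, 1254/53]
Echelon form has 3 nonzero rows, so rank(C) = 3.

3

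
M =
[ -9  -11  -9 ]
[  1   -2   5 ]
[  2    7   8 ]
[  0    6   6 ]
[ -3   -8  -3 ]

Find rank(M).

3

Row reduce to echelon form.
R2 ← R2 + (1/9)·R1: [0, -29/9, 4]
R3 ← R3 + (2/9)·R1: [0, 41/9, 6]
R5 ← R5 − (1/3)·R1: [0, -13/3, 0]
R3 ← R3 + (41/29)·R2: [0, 0, 338/29]
R4 ← R4 + (54/29)·R2: [0, 0, 390/29]
R5 ← R5 − (39/29)·R2: [0, 0, -156/29]
R4 ← R4 − (15/13)·R3: [0, 0, 0]
R5 ← R5 + (6/13)·R3: [0, 0, 0]
Echelon form has 3 nonzero rows, so rank(M) = 3.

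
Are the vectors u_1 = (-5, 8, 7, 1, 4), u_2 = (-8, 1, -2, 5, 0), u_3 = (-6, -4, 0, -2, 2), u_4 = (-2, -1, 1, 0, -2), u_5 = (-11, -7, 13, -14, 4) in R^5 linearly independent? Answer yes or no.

Form the matrix with these vectors as rows and row reduce.
R2 ← R2 − (8/5)·R1: [0, -59/5, -66/5, 17/5, -32/5]
R3 ← R3 − (6/5)·R1: [0, -68/5, -42/5, -16/5, -14/5]
R4 ← R4 − (2/5)·R1: [0, -21/5, -9/5, -2/5, -18/5]
R5 ← R5 − (11/5)·R1: [0, -123/5, -12/5, -81/5, -24/5]
R3 ← R3 − (68/59)·R2: [0, 0, 402/59, -420/59, 270/59]
R4 ← R4 − (21/59)·R2: [0, 0, 171/59, -95/59, -78/59]
R5 ← R5 − (123/59)·R2: [0, 0, 1482/59, -1374/59, 504/59]
R4 ← R4 − (57/134)·R3: [0, 0, 0, 95/67, -219/67]
R5 ← R5 − (247/67)·R3: [0, 0, 0, 198/67, -558/67]
R5 ← R5 − (198/95)·R4: [0, 0, 0, 0, -144/95]
5 nonzero rows, so the 5 vectors span a space of dimension 5.
Since 5 = 5, the vectors are linearly independent.

yes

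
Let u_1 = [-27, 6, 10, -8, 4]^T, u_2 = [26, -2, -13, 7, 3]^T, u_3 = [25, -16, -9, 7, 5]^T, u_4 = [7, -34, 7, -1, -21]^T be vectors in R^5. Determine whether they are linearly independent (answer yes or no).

yes

Form the matrix with these vectors as rows and row reduce.
R2 ← R2 + (26/27)·R1: [0, 34/9, -91/27, -19/27, 185/27]
R3 ← R3 + (25/27)·R1: [0, -94/9, 7/27, -11/27, 235/27]
R4 ← R4 + (7/27)·R1: [0, -292/9, 259/27, -83/27, -539/27]
R3 ← R3 + (47/17)·R2: [0, 0, -154/17, -40/17, 470/17]
R4 ← R4 + (146/17)·R2: [0, 0, -329/17, -155/17, 661/17]
R4 ← R4 − (47/22)·R3: [0, 0, 0, -45/11, -222/11]
4 nonzero rows, so the 4 vectors span a space of dimension 4.
Since 4 = 4, the vectors are linearly independent.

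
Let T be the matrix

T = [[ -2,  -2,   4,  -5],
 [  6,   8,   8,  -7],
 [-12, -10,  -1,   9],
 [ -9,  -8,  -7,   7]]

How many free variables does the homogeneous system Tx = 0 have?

Row reduce to echelon form.
R2 ← R2 + (3)·R1: [0, 2, 20, -22]
R3 ← R3 − (6)·R1: [0, 2, -25, 39]
R4 ← R4 − (9/2)·R1: [0, 1, -25, 59/2]
R3 ← R3 − R2: [0, 0, -45, 61]
R4 ← R4 − (1/2)·R2: [0, 0, -35, 81/2]
R4 ← R4 − (7/9)·R3: [0, 0, 0, -125/18]
4 nonzero rows, so rank(T) = 4.
T has 4 columns; by rank–nullity, nullity = 4 − 4 = 0.

0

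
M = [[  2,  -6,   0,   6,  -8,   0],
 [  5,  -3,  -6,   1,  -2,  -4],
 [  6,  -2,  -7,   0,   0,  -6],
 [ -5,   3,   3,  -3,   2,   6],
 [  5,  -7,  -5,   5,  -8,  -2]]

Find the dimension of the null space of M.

Row reduce to echelon form.
R2 ← R2 − (5/2)·R1: [0, 12, -6, -14, 18, -4]
R3 ← R3 − (3)·R1: [0, 16, -7, -18, 24, -6]
R4 ← R4 + (5/2)·R1: [0, -12, 3, 12, -18, 6]
R5 ← R5 − (5/2)·R1: [0, 8, -5, -10, 12, -2]
R3 ← R3 − (4/3)·R2: [0, 0, 1, 2/3, 0, -2/3]
R4 ← R4 + R2: [0, 0, -3, -2, 0, 2]
R5 ← R5 − (2/3)·R2: [0, 0, -1, -2/3, 0, 2/3]
R4 ← R4 + (3)·R3: [0, 0, 0, 0, 0, 0]
R5 ← R5 + R3: [0, 0, 0, 0, 0, 0]
3 nonzero rows, so rank(M) = 3.
M has 6 columns; by rank–nullity, nullity = 6 − 3 = 3.

3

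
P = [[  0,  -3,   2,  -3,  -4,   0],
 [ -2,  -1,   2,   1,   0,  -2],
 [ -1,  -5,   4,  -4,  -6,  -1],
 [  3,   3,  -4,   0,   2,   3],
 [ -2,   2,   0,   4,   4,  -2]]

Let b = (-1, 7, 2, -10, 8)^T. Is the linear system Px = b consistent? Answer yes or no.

Row reduce the augmented matrix [P | b].
Swap R1 ↔ R2
R3 ← R3 − (1/2)·R1: [0, -9/2, 3, -9/2, -6, 0, -3/2]
R4 ← R4 + (3/2)·R1: [0, 3/2, -1, 3/2, 2, 0, 1/2]
R5 ← R5 − R1: [0, 3, -2, 3, 4, 0, 1]
R3 ← R3 − (3/2)·R2: [0, 0, 0, 0, 0, 0, 0]
R4 ← R4 + (1/2)·R2: [0, 0, 0, 0, 0, 0, 0]
R5 ← R5 + R2: [0, 0, 0, 0, 0, 0, 0]
The echelon form has 2 nonzero rows, and every pivot lies in the first 6 columns, so rank(P) = rank([P|b]) = 2.
The system is consistent.

yes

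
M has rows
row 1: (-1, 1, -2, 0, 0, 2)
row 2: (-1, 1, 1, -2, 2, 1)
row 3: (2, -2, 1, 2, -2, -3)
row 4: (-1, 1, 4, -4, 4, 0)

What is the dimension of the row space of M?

Row reduce to echelon form.
R2 ← R2 − R1: [0, 0, 3, -2, 2, -1]
R3 ← R3 + (2)·R1: [0, 0, -3, 2, -2, 1]
R4 ← R4 − R1: [0, 0, 6, -4, 4, -2]
R3 ← R3 + R2: [0, 0, 0, 0, 0, 0]
R4 ← R4 − (2)·R2: [0, 0, 0, 0, 0, 0]
Echelon form has 2 nonzero rows, so rank(M) = 2.
The row space has dimension equal to the rank: 2.

2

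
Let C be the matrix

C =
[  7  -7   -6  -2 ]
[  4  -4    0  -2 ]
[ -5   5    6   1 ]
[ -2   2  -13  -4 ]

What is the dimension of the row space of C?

Row reduce to echelon form.
R2 ← R2 − (4/7)·R1: [0, 0, 24/7, -6/7]
R3 ← R3 + (5/7)·R1: [0, 0, 12/7, -3/7]
R4 ← R4 + (2/7)·R1: [0, 0, -103/7, -32/7]
R3 ← R3 − (1/2)·R2: [0, 0, 0, 0]
R4 ← R4 + (103/24)·R2: [0, 0, 0, -33/4]
Swap R3 ↔ R4
Echelon form has 3 nonzero rows, so rank(C) = 3.
The row space has dimension equal to the rank: 3.

3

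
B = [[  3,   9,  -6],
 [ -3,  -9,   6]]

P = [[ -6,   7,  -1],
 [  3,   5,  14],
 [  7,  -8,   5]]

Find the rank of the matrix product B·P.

1

First compute BP:
[[-33, 114,  93],
 [ 33, -114, -93]]
Now row reduce the product.
R2 ← R2 + R1: [0, 0, 0]
1 nonzero row, so rank(BP) = 1.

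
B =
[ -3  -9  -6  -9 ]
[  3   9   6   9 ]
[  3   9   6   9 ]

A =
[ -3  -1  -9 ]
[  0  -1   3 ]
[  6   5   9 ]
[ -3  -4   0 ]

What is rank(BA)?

1

First compute BA:
[[  0,  18, -54],
 [  0, -18,  54],
 [  0, -18,  54]]
Now row reduce the product.
R2 ← R2 + R1: [0, 0, 0]
R3 ← R3 + R1: [0, 0, 0]
1 nonzero row, so rank(BA) = 1.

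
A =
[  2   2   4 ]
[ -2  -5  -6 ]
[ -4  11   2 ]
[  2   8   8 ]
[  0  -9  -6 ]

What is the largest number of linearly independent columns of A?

2

Row reduce to echelon form.
R2 ← R2 + R1: [0, -3, -2]
R3 ← R3 + (2)·R1: [0, 15, 10]
R4 ← R4 − R1: [0, 6, 4]
R3 ← R3 + (5)·R2: [0, 0, 0]
R4 ← R4 + (2)·R2: [0, 0, 0]
R5 ← R5 − (3)·R2: [0, 0, 0]
Echelon form has 2 nonzero rows, so rank(A) = 2.
The rank gives the maximum number of linearly independent columns: 2.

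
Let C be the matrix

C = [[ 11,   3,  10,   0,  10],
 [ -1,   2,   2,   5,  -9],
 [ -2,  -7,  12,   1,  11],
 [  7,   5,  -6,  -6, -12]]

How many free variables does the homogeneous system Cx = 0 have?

Row reduce to echelon form.
R2 ← R2 + (1/11)·R1: [0, 25/11, 32/11, 5, -89/11]
R3 ← R3 + (2/11)·R1: [0, -71/11, 152/11, 1, 141/11]
R4 ← R4 − (7/11)·R1: [0, 34/11, -136/11, -6, -202/11]
R3 ← R3 + (71/25)·R2: [0, 0, 552/25, 76/5, -254/25]
R4 ← R4 − (34/25)·R2: [0, 0, -408/25, -64/5, -184/25]
R4 ← R4 + (17/23)·R3: [0, 0, 0, -36/23, -342/23]
4 nonzero rows, so rank(C) = 4.
C has 5 columns; by rank–nullity, nullity = 5 − 4 = 1.

1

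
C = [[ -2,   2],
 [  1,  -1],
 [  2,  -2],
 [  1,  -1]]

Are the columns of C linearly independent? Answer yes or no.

no

Row reduce C to echelon form.
R2 ← R2 + (1/2)·R1: [0, 0]
R3 ← R3 + R1: [0, 0]
R4 ← R4 + (1/2)·R1: [0, 0]
1 pivot among 2 columns.
Only 1 < 2 pivot columns, so the columns are linearly dependent.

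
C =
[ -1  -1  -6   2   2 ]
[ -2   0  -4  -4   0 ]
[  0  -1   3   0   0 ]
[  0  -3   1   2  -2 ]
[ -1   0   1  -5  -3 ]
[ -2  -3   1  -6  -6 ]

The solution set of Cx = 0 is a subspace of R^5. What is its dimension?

Row reduce to echelon form.
R2 ← R2 − (2)·R1: [0, 2, 8, -8, -4]
R5 ← R5 − R1: [0, 1, 7, -7, -5]
R6 ← R6 − (2)·R1: [0, -1, 13, -10, -10]
R3 ← R3 + (1/2)·R2: [0, 0, 7, -4, -2]
R4 ← R4 + (3/2)·R2: [0, 0, 13, -10, -8]
R5 ← R5 − (1/2)·R2: [0, 0, 3, -3, -3]
R6 ← R6 + (1/2)·R2: [0, 0, 17, -14, -12]
R4 ← R4 − (13/7)·R3: [0, 0, 0, -18/7, -30/7]
R5 ← R5 − (3/7)·R3: [0, 0, 0, -9/7, -15/7]
R6 ← R6 − (17/7)·R3: [0, 0, 0, -30/7, -50/7]
R5 ← R5 − (1/2)·R4: [0, 0, 0, 0, 0]
R6 ← R6 − (5/3)·R4: [0, 0, 0, 0, 0]
4 nonzero rows, so rank(C) = 4.
C has 5 columns; by rank–nullity, nullity = 5 − 4 = 1.

1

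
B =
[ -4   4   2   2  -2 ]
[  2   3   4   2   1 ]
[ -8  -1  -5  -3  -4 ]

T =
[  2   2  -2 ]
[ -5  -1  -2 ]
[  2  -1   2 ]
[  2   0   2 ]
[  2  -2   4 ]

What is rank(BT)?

First compute BT:
[[-24, -10,   0],
 [  3,  -5,   6],
 [-35,  -2, -14]]
Now row reduce the product.
R2 ← R2 + (1/8)·R1: [0, -25/4, 6]
R3 ← R3 − (35/24)·R1: [0, 151/12, -14]
R3 ← R3 + (151/75)·R2: [0, 0, -48/25]
3 nonzero rows, so rank(BT) = 3.

3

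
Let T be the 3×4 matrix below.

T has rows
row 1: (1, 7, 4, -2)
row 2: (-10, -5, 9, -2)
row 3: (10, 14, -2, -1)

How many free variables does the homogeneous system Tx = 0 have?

Row reduce to echelon form.
R2 ← R2 + (10)·R1: [0, 65, 49, -22]
R3 ← R3 − (10)·R1: [0, -56, -42, 19]
R3 ← R3 + (56/65)·R2: [0, 0, 14/65, 3/65]
3 nonzero rows, so rank(T) = 3.
T has 4 columns; by rank–nullity, nullity = 4 − 3 = 1.

1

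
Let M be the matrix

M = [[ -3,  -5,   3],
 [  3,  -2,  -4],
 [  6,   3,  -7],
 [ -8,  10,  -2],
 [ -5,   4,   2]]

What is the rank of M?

3

Row reduce to echelon form.
R2 ← R2 + R1: [0, -7, -1]
R3 ← R3 + (2)·R1: [0, -7, -1]
R4 ← R4 − (8/3)·R1: [0, 70/3, -10]
R5 ← R5 − (5/3)·R1: [0, 37/3, -3]
R3 ← R3 − R2: [0, 0, 0]
R4 ← R4 + (10/3)·R2: [0, 0, -40/3]
R5 ← R5 + (37/21)·R2: [0, 0, -100/21]
Swap R3 ↔ R4
R5 ← R5 − (5/14)·R3: [0, 0, 0]
Echelon form has 3 nonzero rows, so rank(M) = 3.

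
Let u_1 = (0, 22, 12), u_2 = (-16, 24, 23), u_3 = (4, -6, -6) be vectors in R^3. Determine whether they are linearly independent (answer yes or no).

Form the matrix with these vectors as rows and row reduce.
Swap R1 ↔ R2
R3 ← R3 + (1/4)·R1: [0, 0, -1/4]
3 nonzero rows, so the 3 vectors span a space of dimension 3.
Since 3 = 3, the vectors are linearly independent.

yes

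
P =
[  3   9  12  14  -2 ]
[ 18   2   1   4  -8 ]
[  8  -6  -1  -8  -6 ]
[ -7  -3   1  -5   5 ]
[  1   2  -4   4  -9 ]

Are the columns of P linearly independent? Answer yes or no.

Row reduce P to echelon form.
R2 ← R2 − (6)·R1: [0, -52, -71, -80, 4]
R3 ← R3 − (8/3)·R1: [0, -30, -33, -136/3, -2/3]
R4 ← R4 + (7/3)·R1: [0, 18, 29, 83/3, 1/3]
R5 ← R5 − (1/3)·R1: [0, -1, -8, -2/3, -25/3]
R3 ← R3 − (15/26)·R2: [0, 0, 207/26, 32/39, -116/39]
R4 ← R4 + (9/26)·R2: [0, 0, 115/26, -1/39, 67/39]
R5 ← R5 − (1/52)·R2: [0, 0, -345/52, 34/39, -328/39]
R4 ← R4 − (5/9)·R3: [0, 0, 0, -13/27, 91/27]
R5 ← R5 + (5/6)·R3: [0, 0, 0, 14/9, -98/9]
R5 ← R5 + (42/13)·R4: [0, 0, 0, 0, 0]
4 pivots among 5 columns.
Only 4 < 5 pivot columns, so the columns are linearly dependent.

no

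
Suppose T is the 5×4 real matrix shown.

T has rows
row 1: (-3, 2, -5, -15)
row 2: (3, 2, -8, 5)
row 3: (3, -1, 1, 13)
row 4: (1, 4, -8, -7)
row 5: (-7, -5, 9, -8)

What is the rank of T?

Row reduce to echelon form.
R2 ← R2 + R1: [0, 4, -13, -10]
R3 ← R3 + R1: [0, 1, -4, -2]
R4 ← R4 + (1/3)·R1: [0, 14/3, -29/3, -12]
R5 ← R5 − (7/3)·R1: [0, -29/3, 62/3, 27]
R3 ← R3 − (1/4)·R2: [0, 0, -3/4, 1/2]
R4 ← R4 − (7/6)·R2: [0, 0, 11/2, -1/3]
R5 ← R5 + (29/12)·R2: [0, 0, -43/4, 17/6]
R4 ← R4 + (22/3)·R3: [0, 0, 0, 10/3]
R5 ← R5 − (43/3)·R3: [0, 0, 0, -13/3]
R5 ← R5 + (13/10)·R4: [0, 0, 0, 0]
Echelon form has 4 nonzero rows, so rank(T) = 4.

4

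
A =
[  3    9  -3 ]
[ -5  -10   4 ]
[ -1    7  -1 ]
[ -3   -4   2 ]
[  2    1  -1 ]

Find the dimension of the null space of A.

Row reduce to echelon form.
R2 ← R2 + (5/3)·R1: [0, 5, -1]
R3 ← R3 + (1/3)·R1: [0, 10, -2]
R4 ← R4 + R1: [0, 5, -1]
R5 ← R5 − (2/3)·R1: [0, -5, 1]
R3 ← R3 − (2)·R2: [0, 0, 0]
R4 ← R4 − R2: [0, 0, 0]
R5 ← R5 + R2: [0, 0, 0]
2 nonzero rows, so rank(A) = 2.
A has 3 columns; by rank–nullity, nullity = 3 − 2 = 1.

1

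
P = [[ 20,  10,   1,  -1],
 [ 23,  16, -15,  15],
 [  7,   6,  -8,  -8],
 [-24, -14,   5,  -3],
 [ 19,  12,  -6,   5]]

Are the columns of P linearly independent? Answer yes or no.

Row reduce P to echelon form.
R2 ← R2 − (23/20)·R1: [0, 9/2, -323/20, 323/20]
R3 ← R3 − (7/20)·R1: [0, 5/2, -167/20, -153/20]
R4 ← R4 + (6/5)·R1: [0, -2, 31/5, -21/5]
R5 ← R5 − (19/20)·R1: [0, 5/2, -139/20, 119/20]
R3 ← R3 − (5/9)·R2: [0, 0, 28/45, -748/45]
R4 ← R4 + (4/9)·R2: [0, 0, -44/45, 134/45]
R5 ← R5 − (5/9)·R2: [0, 0, 91/45, -136/45]
R4 ← R4 + (11/7)·R3: [0, 0, 0, -162/7]
R5 ← R5 − (13/4)·R3: [0, 0, 0, 51]
R5 ← R5 + (119/54)·R4: [0, 0, 0, 0]
4 pivots among 4 columns.
Every column is a pivot column, so the columns are linearly independent.

yes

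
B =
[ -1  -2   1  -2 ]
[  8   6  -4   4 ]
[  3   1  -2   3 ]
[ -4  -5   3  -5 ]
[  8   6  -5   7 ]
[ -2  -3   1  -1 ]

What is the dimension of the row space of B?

3

Row reduce to echelon form.
R2 ← R2 + (8)·R1: [0, -10, 4, -12]
R3 ← R3 + (3)·R1: [0, -5, 1, -3]
R4 ← R4 − (4)·R1: [0, 3, -1, 3]
R5 ← R5 + (8)·R1: [0, -10, 3, -9]
R6 ← R6 − (2)·R1: [0, 1, -1, 3]
R3 ← R3 − (1/2)·R2: [0, 0, -1, 3]
R4 ← R4 + (3/10)·R2: [0, 0, 1/5, -3/5]
R5 ← R5 − R2: [0, 0, -1, 3]
R6 ← R6 + (1/10)·R2: [0, 0, -3/5, 9/5]
R4 ← R4 + (1/5)·R3: [0, 0, 0, 0]
R5 ← R5 − R3: [0, 0, 0, 0]
R6 ← R6 − (3/5)·R3: [0, 0, 0, 0]
Echelon form has 3 nonzero rows, so rank(B) = 3.
The row space has dimension equal to the rank: 3.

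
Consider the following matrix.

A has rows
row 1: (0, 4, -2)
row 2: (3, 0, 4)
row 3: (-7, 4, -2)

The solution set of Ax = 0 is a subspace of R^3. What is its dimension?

Row reduce to echelon form.
Swap R1 ↔ R2
R3 ← R3 + (7/3)·R1: [0, 4, 22/3]
R3 ← R3 − R2: [0, 0, 28/3]
3 nonzero rows, so rank(A) = 3.
A has 3 columns; by rank–nullity, nullity = 3 − 3 = 0.

0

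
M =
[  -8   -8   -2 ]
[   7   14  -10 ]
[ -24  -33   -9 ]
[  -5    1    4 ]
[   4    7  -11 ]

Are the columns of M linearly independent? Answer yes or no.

yes

Row reduce M to echelon form.
R2 ← R2 + (7/8)·R1: [0, 7, -47/4]
R3 ← R3 − (3)·R1: [0, -9, -3]
R4 ← R4 − (5/8)·R1: [0, 6, 21/4]
R5 ← R5 + (1/2)·R1: [0, 3, -12]
R3 ← R3 + (9/7)·R2: [0, 0, -507/28]
R4 ← R4 − (6/7)·R2: [0, 0, 429/28]
R5 ← R5 − (3/7)·R2: [0, 0, -195/28]
R4 ← R4 + (11/13)·R3: [0, 0, 0]
R5 ← R5 − (5/13)·R3: [0, 0, 0]
3 pivots among 3 columns.
Every column is a pivot column, so the columns are linearly independent.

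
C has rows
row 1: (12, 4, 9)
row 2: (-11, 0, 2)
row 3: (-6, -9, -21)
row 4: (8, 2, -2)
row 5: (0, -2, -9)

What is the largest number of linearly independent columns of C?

Row reduce to echelon form.
R2 ← R2 + (11/12)·R1: [0, 11/3, 41/4]
R3 ← R3 + (1/2)·R1: [0, -7, -33/2]
R4 ← R4 − (2/3)·R1: [0, -2/3, -8]
R3 ← R3 + (21/11)·R2: [0, 0, 135/44]
R4 ← R4 + (2/11)·R2: [0, 0, -135/22]
R5 ← R5 + (6/11)·R2: [0, 0, -75/22]
R4 ← R4 + (2)·R3: [0, 0, 0]
R5 ← R5 + (10/9)·R3: [0, 0, 0]
Echelon form has 3 nonzero rows, so rank(C) = 3.
The rank gives the maximum number of linearly independent columns: 3.

3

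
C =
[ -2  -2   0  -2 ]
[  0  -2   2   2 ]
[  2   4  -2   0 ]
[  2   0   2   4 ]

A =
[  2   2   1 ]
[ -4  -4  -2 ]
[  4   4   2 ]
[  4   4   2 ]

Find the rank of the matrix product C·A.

1

First compute CA:
[[ -4,  -4,  -2],
 [ 24,  24,  12],
 [-20, -20, -10],
 [ 28,  28,  14]]
Now row reduce the product.
R2 ← R2 + (6)·R1: [0, 0, 0]
R3 ← R3 − (5)·R1: [0, 0, 0]
R4 ← R4 + (7)·R1: [0, 0, 0]
1 nonzero row, so rank(CA) = 1.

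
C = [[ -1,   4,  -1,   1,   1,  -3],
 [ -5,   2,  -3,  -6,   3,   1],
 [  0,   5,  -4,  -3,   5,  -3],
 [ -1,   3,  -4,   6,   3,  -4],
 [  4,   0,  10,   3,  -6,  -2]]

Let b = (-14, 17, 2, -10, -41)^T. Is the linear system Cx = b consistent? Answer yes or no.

yes

Row reduce the augmented matrix [C | b].
R2 ← R2 − (5)·R1: [0, -18, 2, -11, -2, 16, 87]
R4 ← R4 − R1: [0, -1, -3, 5, 2, -1, 4]
R5 ← R5 + (4)·R1: [0, 16, 6, 7, -2, -14, -97]
R3 ← R3 + (5/18)·R2: [0, 0, -31/9, -109/18, 40/9, 13/9, 157/6]
R4 ← R4 − (1/18)·R2: [0, 0, -28/9, 101/18, 19/9, -17/9, -5/6]
R5 ← R5 + (8/9)·R2: [0, 0, 70/9, -25/9, -34/9, 2/9, -59/3]
R4 ← R4 − (28/31)·R3: [0, 0, 0, 687/62, -59/31, -99/31, -1517/62]
R5 ← R5 + (70/31)·R3: [0, 0, 0, -510/31, 194/31, 108/31, 1222/31]
R5 ← R5 + (340/229)·R4: [0, 0, 0, 0, 786/229, -288/229, 708/229]
The echelon form has 5 nonzero rows, and every pivot lies in the first 6 columns, so rank(C) = rank([C|b]) = 5.
The system is consistent.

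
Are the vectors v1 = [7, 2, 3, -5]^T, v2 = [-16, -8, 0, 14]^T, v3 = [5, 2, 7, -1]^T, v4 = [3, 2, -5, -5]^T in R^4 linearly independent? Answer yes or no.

Form the matrix with these vectors as rows and row reduce.
R2 ← R2 + (16/7)·R1: [0, -24/7, 48/7, 18/7]
R3 ← R3 − (5/7)·R1: [0, 4/7, 34/7, 18/7]
R4 ← R4 − (3/7)·R1: [0, 8/7, -44/7, -20/7]
R3 ← R3 + (1/6)·R2: [0, 0, 6, 3]
R4 ← R4 + (1/3)·R2: [0, 0, -4, -2]
R4 ← R4 + (2/3)·R3: [0, 0, 0, 0]
3 nonzero rows, so the 4 vectors span a space of dimension 3.
Since 3 < 4, the vectors are linearly dependent.

no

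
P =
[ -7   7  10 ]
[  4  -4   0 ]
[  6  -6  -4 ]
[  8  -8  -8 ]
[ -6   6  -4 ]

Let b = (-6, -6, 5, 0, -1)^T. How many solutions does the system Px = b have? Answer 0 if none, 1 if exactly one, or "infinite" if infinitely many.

Row reduce the augmented matrix [P | b].
R2 ← R2 + (4/7)·R1: [0, 0, 40/7, -66/7]
R3 ← R3 + (6/7)·R1: [0, 0, 32/7, -1/7]
R4 ← R4 + (8/7)·R1: [0, 0, 24/7, -48/7]
R5 ← R5 − (6/7)·R1: [0, 0, -88/7, 29/7]
R3 ← R3 − (4/5)·R2: [0, 0, 0, 37/5]
R4 ← R4 − (3/5)·R2: [0, 0, 0, -6/5]
R5 ← R5 + (11/5)·R2: [0, 0, 0, -83/5]
R4 ← R4 + (6/37)·R3: [0, 0, 0, 0]
R5 ← R5 + (83/37)·R3: [0, 0, 0, 0]
The echelon form has 3 nonzero rows; the last pivot sits in the augmented column, so rank(P) = 2 but rank([P|b]) = 3.
Since the ranks differ, the system is inconsistent.
It has no solutions.

0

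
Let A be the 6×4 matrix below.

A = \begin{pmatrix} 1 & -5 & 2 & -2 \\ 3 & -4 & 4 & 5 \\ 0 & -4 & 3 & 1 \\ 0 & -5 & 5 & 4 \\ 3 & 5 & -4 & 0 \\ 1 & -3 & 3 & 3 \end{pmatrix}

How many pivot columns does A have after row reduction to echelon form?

3

Row reduce to echelon form.
R2 ← R2 − (3)·R1: [0, 11, -2, 11]
R5 ← R5 − (3)·R1: [0, 20, -10, 6]
R6 ← R6 − R1: [0, 2, 1, 5]
R3 ← R3 + (4/11)·R2: [0, 0, 25/11, 5]
R4 ← R4 + (5/11)·R2: [0, 0, 45/11, 9]
R5 ← R5 − (20/11)·R2: [0, 0, -70/11, -14]
R6 ← R6 − (2/11)·R2: [0, 0, 15/11, 3]
R4 ← R4 − (9/5)·R3: [0, 0, 0, 0]
R5 ← R5 + (14/5)·R3: [0, 0, 0, 0]
R6 ← R6 − (3/5)·R3: [0, 0, 0, 0]
Echelon form has 3 nonzero rows, so rank(A) = 3.
Each nonzero row contributes one pivot column: 3 pivot columns.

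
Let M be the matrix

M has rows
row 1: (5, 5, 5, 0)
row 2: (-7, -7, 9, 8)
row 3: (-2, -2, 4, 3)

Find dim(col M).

2

Row reduce to echelon form.
R2 ← R2 + (7/5)·R1: [0, 0, 16, 8]
R3 ← R3 + (2/5)·R1: [0, 0, 6, 3]
R3 ← R3 − (3/8)·R2: [0, 0, 0, 0]
Echelon form has 2 nonzero rows, so rank(M) = 2.
The column space has dimension equal to the rank: 2.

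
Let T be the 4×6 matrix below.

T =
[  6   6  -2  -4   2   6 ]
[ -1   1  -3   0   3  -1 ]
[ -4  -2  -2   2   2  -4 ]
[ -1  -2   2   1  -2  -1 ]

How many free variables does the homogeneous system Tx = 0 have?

Row reduce to echelon form.
R2 ← R2 + (1/6)·R1: [0, 2, -10/3, -2/3, 10/3, 0]
R3 ← R3 + (2/3)·R1: [0, 2, -10/3, -2/3, 10/3, 0]
R4 ← R4 + (1/6)·R1: [0, -1, 5/3, 1/3, -5/3, 0]
R3 ← R3 − R2: [0, 0, 0, 0, 0, 0]
R4 ← R4 + (1/2)·R2: [0, 0, 0, 0, 0, 0]
2 nonzero rows, so rank(T) = 2.
T has 6 columns; by rank–nullity, nullity = 6 − 2 = 4.

4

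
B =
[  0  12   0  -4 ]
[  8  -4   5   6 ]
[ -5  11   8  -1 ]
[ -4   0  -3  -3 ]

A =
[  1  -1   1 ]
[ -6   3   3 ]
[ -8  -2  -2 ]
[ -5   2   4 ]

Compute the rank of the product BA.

3

First compute BA:
[[-52,  28,  20],
 [-38, -18,  10],
 [-130,  20,   8],
 [ 35,   4, -10]]
Now row reduce the product.
R2 ← R2 − (19/26)·R1: [0, -500/13, -60/13]
R3 ← R3 − (5/2)·R1: [0, -50, -42]
R4 ← R4 + (35/52)·R1: [0, 297/13, 45/13]
R3 ← R3 − (13/10)·R2: [0, 0, -36]
R4 ← R4 + (297/500)·R2: [0, 0, 18/25]
R4 ← R4 + (1/50)·R3: [0, 0, 0]
3 nonzero rows, so rank(BA) = 3.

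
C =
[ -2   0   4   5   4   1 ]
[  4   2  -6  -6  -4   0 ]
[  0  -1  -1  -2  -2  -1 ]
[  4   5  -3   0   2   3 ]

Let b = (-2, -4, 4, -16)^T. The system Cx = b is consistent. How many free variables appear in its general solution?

Row reduce the augmented matrix [C | b].
R2 ← R2 + (2)·R1: [0, 2, 2, 4, 4, 2, -8]
R4 ← R4 + (2)·R1: [0, 5, 5, 10, 10, 5, -20]
R3 ← R3 + (1/2)·R2: [0, 0, 0, 0, 0, 0, 0]
R4 ← R4 − (5/2)·R2: [0, 0, 0, 0, 0, 0, 0]
The echelon form has 2 nonzero rows, and every pivot lies in the first 6 columns, so rank(C) = rank([C|b]) = 2.
The system is consistent.
Free variables = (unknowns) − (rank) = 6 − 2 = 4.

4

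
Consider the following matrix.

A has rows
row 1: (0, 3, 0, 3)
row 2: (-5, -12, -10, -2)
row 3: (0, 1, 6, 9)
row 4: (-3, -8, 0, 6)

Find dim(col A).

Row reduce to echelon form.
Swap R1 ↔ R2
R4 ← R4 − (3/5)·R1: [0, -4/5, 6, 36/5]
R3 ← R3 − (1/3)·R2: [0, 0, 6, 8]
R4 ← R4 + (4/15)·R2: [0, 0, 6, 8]
R4 ← R4 − R3: [0, 0, 0, 0]
Echelon form has 3 nonzero rows, so rank(A) = 3.
The column space has dimension equal to the rank: 3.

3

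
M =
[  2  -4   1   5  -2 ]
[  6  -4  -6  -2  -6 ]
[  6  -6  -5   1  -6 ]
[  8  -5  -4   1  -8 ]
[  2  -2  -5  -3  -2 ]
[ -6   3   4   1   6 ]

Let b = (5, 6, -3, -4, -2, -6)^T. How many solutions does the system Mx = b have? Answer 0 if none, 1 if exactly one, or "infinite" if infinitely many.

0

Row reduce the augmented matrix [M | b].
R2 ← R2 − (3)·R1: [0, 8, -9, -17, 0, -9]
R3 ← R3 − (3)·R1: [0, 6, -8, -14, 0, -18]
R4 ← R4 − (4)·R1: [0, 11, -8, -19, 0, -24]
R5 ← R5 − R1: [0, 2, -6, -8, 0, -7]
R6 ← R6 + (3)·R1: [0, -9, 7, 16, 0, 9]
R3 ← R3 − (3/4)·R2: [0, 0, -5/4, -5/4, 0, -45/4]
R4 ← R4 − (11/8)·R2: [0, 0, 35/8, 35/8, 0, -93/8]
R5 ← R5 − (1/4)·R2: [0, 0, -15/4, -15/4, 0, -19/4]
R6 ← R6 + (9/8)·R2: [0, 0, -25/8, -25/8, 0, -9/8]
R4 ← R4 + (7/2)·R3: [0, 0, 0, 0, 0, -51]
R5 ← R5 − (3)·R3: [0, 0, 0, 0, 0, 29]
R6 ← R6 − (5/2)·R3: [0, 0, 0, 0, 0, 27]
R5 ← R5 + (29/51)·R4: [0, 0, 0, 0, 0, 0]
R6 ← R6 + (9/17)·R4: [0, 0, 0, 0, 0, 0]
The echelon form has 4 nonzero rows; the last pivot sits in the augmented column, so rank(M) = 3 but rank([M|b]) = 4.
Since the ranks differ, the system is inconsistent.
It has no solutions.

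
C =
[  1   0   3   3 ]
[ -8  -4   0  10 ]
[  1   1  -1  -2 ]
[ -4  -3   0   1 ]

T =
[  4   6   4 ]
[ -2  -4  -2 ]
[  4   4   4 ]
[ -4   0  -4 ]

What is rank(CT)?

First compute CT:
[[  4,  18,   4],
 [-64, -32, -64],
 [  6,  -2,   6],
 [-14, -12, -14]]
Now row reduce the product.
R2 ← R2 + (16)·R1: [0, 256, 0]
R3 ← R3 − (3/2)·R1: [0, -29, 0]
R4 ← R4 + (7/2)·R1: [0, 51, 0]
R3 ← R3 + (29/256)·R2: [0, 0, 0]
R4 ← R4 − (51/256)·R2: [0, 0, 0]
2 nonzero rows, so rank(CT) = 2.

2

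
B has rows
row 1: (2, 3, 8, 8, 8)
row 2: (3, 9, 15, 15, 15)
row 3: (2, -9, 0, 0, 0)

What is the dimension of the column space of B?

Row reduce to echelon form.
R2 ← R2 − (3/2)·R1: [0, 9/2, 3, 3, 3]
R3 ← R3 − R1: [0, -12, -8, -8, -8]
R3 ← R3 + (8/3)·R2: [0, 0, 0, 0, 0]
Echelon form has 2 nonzero rows, so rank(B) = 2.
The column space has dimension equal to the rank: 2.

2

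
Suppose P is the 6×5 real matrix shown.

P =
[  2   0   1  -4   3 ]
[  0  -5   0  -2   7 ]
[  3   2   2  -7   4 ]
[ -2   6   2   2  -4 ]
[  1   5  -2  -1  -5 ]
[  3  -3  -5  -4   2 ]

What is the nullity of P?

Row reduce to echelon form.
R3 ← R3 − (3/2)·R1: [0, 2, 1/2, -1, -1/2]
R4 ← R4 + R1: [0, 6, 3, -2, -1]
R5 ← R5 − (1/2)·R1: [0, 5, -5/2, 1, -13/2]
R6 ← R6 − (3/2)·R1: [0, -3, -13/2, 2, -5/2]
R3 ← R3 + (2/5)·R2: [0, 0, 1/2, -9/5, 23/10]
R4 ← R4 + (6/5)·R2: [0, 0, 3, -22/5, 37/5]
R5 ← R5 + R2: [0, 0, -5/2, -1, 1/2]
R6 ← R6 − (3/5)·R2: [0, 0, -13/2, 16/5, -67/10]
R4 ← R4 − (6)·R3: [0, 0, 0, 32/5, -32/5]
R5 ← R5 + (5)·R3: [0, 0, 0, -10, 12]
R6 ← R6 + (13)·R3: [0, 0, 0, -101/5, 116/5]
R5 ← R5 + (25/16)·R4: [0, 0, 0, 0, 2]
R6 ← R6 + (101/32)·R4: [0, 0, 0, 0, 3]
R6 ← R6 − (3/2)·R5: [0, 0, 0, 0, 0]
5 nonzero rows, so rank(P) = 5.
P has 5 columns; by rank–nullity, nullity = 5 − 5 = 0.

0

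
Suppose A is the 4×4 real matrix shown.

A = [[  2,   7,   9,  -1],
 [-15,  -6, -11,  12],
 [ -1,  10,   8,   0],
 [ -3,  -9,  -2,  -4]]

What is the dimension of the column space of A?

Row reduce to echelon form.
R2 ← R2 + (15/2)·R1: [0, 93/2, 113/2, 9/2]
R3 ← R3 + (1/2)·R1: [0, 27/2, 25/2, -1/2]
R4 ← R4 + (3/2)·R1: [0, 3/2, 23/2, -11/2]
R3 ← R3 − (9/31)·R2: [0, 0, -121/31, -56/31]
R4 ← R4 − (1/31)·R2: [0, 0, 300/31, -175/31]
R4 ← R4 + (300/121)·R3: [0, 0, 0, -1225/121]
Echelon form has 4 nonzero rows, so rank(A) = 4.
The column space has dimension equal to the rank: 4.

4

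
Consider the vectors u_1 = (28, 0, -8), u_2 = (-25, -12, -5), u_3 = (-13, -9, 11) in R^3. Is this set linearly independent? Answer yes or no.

Form the matrix with these vectors as rows and row reduce.
R2 ← R2 + (25/28)·R1: [0, -12, -85/7]
R3 ← R3 + (13/28)·R1: [0, -9, 51/7]
R3 ← R3 − (3/4)·R2: [0, 0, 459/28]
3 nonzero rows, so the 3 vectors span a space of dimension 3.
Since 3 = 3, the vectors are linearly independent.

yes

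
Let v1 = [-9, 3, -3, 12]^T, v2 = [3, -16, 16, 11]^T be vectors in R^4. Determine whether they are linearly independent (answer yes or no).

yes

Form the matrix with these vectors as rows and row reduce.
R2 ← R2 + (1/3)·R1: [0, -15, 15, 15]
2 nonzero rows, so the 2 vectors span a space of dimension 2.
Since 2 = 2, the vectors are linearly independent.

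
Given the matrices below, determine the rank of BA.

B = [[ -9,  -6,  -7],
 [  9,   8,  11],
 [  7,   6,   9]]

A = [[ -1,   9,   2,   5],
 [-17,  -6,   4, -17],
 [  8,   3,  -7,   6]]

First compute BA:
[[ 55, -66,   7,  15],
 [-57,  66, -27, -25],
 [-37,  54, -25, -13]]
Now row reduce the product.
R2 ← R2 + (57/55)·R1: [0, -12/5, -1086/55, -104/11]
R3 ← R3 + (37/55)·R1: [0, 48/5, -1116/55, -32/11]
R3 ← R3 + (4)·R2: [0, 0, -1092/11, -448/11]
3 nonzero rows, so rank(BA) = 3.

3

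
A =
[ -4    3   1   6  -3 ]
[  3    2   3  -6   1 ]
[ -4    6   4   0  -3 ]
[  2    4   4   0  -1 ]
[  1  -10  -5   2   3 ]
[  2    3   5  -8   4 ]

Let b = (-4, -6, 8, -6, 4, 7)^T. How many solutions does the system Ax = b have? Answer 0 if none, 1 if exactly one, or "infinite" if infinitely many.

0

Row reduce the augmented matrix [A | b].
R2 ← R2 + (3/4)·R1: [0, 17/4, 15/4, -3/2, -5/4, -9]
R3 ← R3 − R1: [0, 3, 3, -6, 0, 12]
R4 ← R4 + (1/2)·R1: [0, 11/2, 9/2, 3, -5/2, -8]
R5 ← R5 + (1/4)·R1: [0, -37/4, -19/4, 7/2, 9/4, 3]
R6 ← R6 + (1/2)·R1: [0, 9/2, 11/2, -5, 5/2, 5]
R3 ← R3 − (12/17)·R2: [0, 0, 6/17, -84/17, 15/17, 312/17]
R4 ← R4 − (22/17)·R2: [0, 0, -6/17, 84/17, -15/17, 62/17]
R5 ← R5 + (37/17)·R2: [0, 0, 58/17, 4/17, -8/17, -282/17]
R6 ← R6 − (18/17)·R2: [0, 0, 26/17, -58/17, 65/17, 247/17]
R4 ← R4 + R3: [0, 0, 0, 0, 0, 22]
R5 ← R5 − (29/3)·R3: [0, 0, 0, 48, -9, -194]
R6 ← R6 − (13/3)·R3: [0, 0, 0, 18, 0, -65]
Swap R4 ↔ R5
R6 ← R6 − (3/8)·R4: [0, 0, 0, 0, 27/8, 31/4]
Swap R5 ↔ R6
The echelon form has 6 nonzero rows; the last pivot sits in the augmented column, so rank(A) = 5 but rank([A|b]) = 6.
Since the ranks differ, the system is inconsistent.
It has no solutions.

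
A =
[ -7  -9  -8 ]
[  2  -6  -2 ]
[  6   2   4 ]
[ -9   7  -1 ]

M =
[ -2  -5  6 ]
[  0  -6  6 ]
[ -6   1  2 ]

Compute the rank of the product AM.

2

First compute AM:
[[ 62,  81, -112],
 [  8,  24, -28],
 [-36, -38,  56],
 [ 24,   2, -14]]
Now row reduce the product.
R2 ← R2 − (4/31)·R1: [0, 420/31, -420/31]
R3 ← R3 + (18/31)·R1: [0, 280/31, -280/31]
R4 ← R4 − (12/31)·R1: [0, -910/31, 910/31]
R3 ← R3 − (2/3)·R2: [0, 0, 0]
R4 ← R4 + (13/6)·R2: [0, 0, 0]
2 nonzero rows, so rank(AM) = 2.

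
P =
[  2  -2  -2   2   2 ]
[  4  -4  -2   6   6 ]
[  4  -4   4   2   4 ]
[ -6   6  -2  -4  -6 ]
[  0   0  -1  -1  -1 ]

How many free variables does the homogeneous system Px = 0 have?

2

Row reduce to echelon form.
R2 ← R2 − (2)·R1: [0, 0, 2, 2, 2]
R3 ← R3 − (2)·R1: [0, 0, 8, -2, 0]
R4 ← R4 + (3)·R1: [0, 0, -8, 2, 0]
R3 ← R3 − (4)·R2: [0, 0, 0, -10, -8]
R4 ← R4 + (4)·R2: [0, 0, 0, 10, 8]
R5 ← R5 + (1/2)·R2: [0, 0, 0, 0, 0]
R4 ← R4 + R3: [0, 0, 0, 0, 0]
3 nonzero rows, so rank(P) = 3.
P has 5 columns; by rank–nullity, nullity = 5 − 3 = 2.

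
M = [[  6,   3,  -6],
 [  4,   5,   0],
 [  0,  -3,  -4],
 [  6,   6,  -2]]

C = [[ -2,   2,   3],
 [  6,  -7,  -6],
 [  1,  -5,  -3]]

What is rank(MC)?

First compute MC:
[[  0,  21,  18],
 [ 22, -27, -18],
 [-22,  41,  30],
 [ 22, -20, -12]]
Now row reduce the product.
Swap R1 ↔ R2
R3 ← R3 + R1: [0, 14, 12]
R4 ← R4 − R1: [0, 7, 6]
R3 ← R3 − (2/3)·R2: [0, 0, 0]
R4 ← R4 − (1/3)·R2: [0, 0, 0]
2 nonzero rows, so rank(MC) = 2.

2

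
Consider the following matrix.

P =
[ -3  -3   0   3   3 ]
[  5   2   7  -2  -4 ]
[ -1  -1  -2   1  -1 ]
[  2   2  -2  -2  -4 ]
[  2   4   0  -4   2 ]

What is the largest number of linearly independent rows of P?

3

Row reduce to echelon form.
R2 ← R2 + (5/3)·R1: [0, -3, 7, 3, 1]
R3 ← R3 − (1/3)·R1: [0, 0, -2, 0, -2]
R4 ← R4 + (2/3)·R1: [0, 0, -2, 0, -2]
R5 ← R5 + (2/3)·R1: [0, 2, 0, -2, 4]
R5 ← R5 + (2/3)·R2: [0, 0, 14/3, 0, 14/3]
R4 ← R4 − R3: [0, 0, 0, 0, 0]
R5 ← R5 + (7/3)·R3: [0, 0, 0, 0, 0]
Echelon form has 3 nonzero rows, so rank(P) = 3.
The rank gives the maximum number of linearly independent rows: 3.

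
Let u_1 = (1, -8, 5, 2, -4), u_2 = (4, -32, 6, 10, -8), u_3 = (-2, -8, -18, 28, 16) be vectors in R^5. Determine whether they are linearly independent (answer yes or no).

Form the matrix with these vectors as rows and row reduce.
R2 ← R2 − (4)·R1: [0, 0, -14, 2, 8]
R3 ← R3 + (2)·R1: [0, -24, -8, 32, 8]
Swap R2 ↔ R3
3 nonzero rows, so the 3 vectors span a space of dimension 3.
Since 3 = 3, the vectors are linearly independent.

yes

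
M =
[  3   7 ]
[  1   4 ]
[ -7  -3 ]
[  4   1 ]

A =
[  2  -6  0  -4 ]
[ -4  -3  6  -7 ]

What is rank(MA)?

2

First compute MA:
[[-22, -39,  42, -61],
 [-14, -18,  24, -32],
 [ -2,  51, -18,  49],
 [  4, -27,   6, -23]]
Now row reduce the product.
R2 ← R2 − (7/11)·R1: [0, 75/11, -30/11, 75/11]
R3 ← R3 − (1/11)·R1: [0, 600/11, -240/11, 600/11]
R4 ← R4 + (2/11)·R1: [0, -375/11, 150/11, -375/11]
R3 ← R3 − (8)·R2: [0, 0, 0, 0]
R4 ← R4 + (5)·R2: [0, 0, 0, 0]
2 nonzero rows, so rank(MA) = 2.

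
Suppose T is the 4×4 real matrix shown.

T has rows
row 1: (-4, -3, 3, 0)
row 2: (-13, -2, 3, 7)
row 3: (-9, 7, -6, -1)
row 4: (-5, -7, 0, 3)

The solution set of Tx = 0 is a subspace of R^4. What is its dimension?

Row reduce to echelon form.
R2 ← R2 − (13/4)·R1: [0, 31/4, -27/4, 7]
R3 ← R3 − (9/4)·R1: [0, 55/4, -51/4, -1]
R4 ← R4 − (5/4)·R1: [0, -13/4, -15/4, 3]
R3 ← R3 − (55/31)·R2: [0, 0, -24/31, -416/31]
R4 ← R4 + (13/31)·R2: [0, 0, -204/31, 184/31]
R4 ← R4 − (17/2)·R3: [0, 0, 0, 120]
4 nonzero rows, so rank(T) = 4.
T has 4 columns; by rank–nullity, nullity = 4 − 4 = 0.

0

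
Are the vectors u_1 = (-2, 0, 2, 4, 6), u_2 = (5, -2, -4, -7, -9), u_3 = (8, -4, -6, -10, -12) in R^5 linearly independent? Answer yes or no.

Form the matrix with these vectors as rows and row reduce.
R2 ← R2 + (5/2)·R1: [0, -2, 1, 3, 6]
R3 ← R3 + (4)·R1: [0, -4, 2, 6, 12]
R3 ← R3 − (2)·R2: [0, 0, 0, 0, 0]
2 nonzero rows, so the 3 vectors span a space of dimension 2.
Since 2 < 3, the vectors are linearly dependent.

no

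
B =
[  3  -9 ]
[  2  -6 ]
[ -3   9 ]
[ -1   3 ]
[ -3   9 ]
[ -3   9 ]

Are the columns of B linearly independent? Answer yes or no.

Row reduce B to echelon form.
R2 ← R2 − (2/3)·R1: [0, 0]
R3 ← R3 + R1: [0, 0]
R4 ← R4 + (1/3)·R1: [0, 0]
R5 ← R5 + R1: [0, 0]
R6 ← R6 + R1: [0, 0]
1 pivot among 2 columns.
Only 1 < 2 pivot columns, so the columns are linearly dependent.

no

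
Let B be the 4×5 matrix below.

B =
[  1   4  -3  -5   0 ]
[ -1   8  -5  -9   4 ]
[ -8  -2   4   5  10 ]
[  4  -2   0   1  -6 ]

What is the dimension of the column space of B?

2

Row reduce to echelon form.
R2 ← R2 + R1: [0, 12, -8, -14, 4]
R3 ← R3 + (8)·R1: [0, 30, -20, -35, 10]
R4 ← R4 − (4)·R1: [0, -18, 12, 21, -6]
R3 ← R3 − (5/2)·R2: [0, 0, 0, 0, 0]
R4 ← R4 + (3/2)·R2: [0, 0, 0, 0, 0]
Echelon form has 2 nonzero rows, so rank(B) = 2.
The column space has dimension equal to the rank: 2.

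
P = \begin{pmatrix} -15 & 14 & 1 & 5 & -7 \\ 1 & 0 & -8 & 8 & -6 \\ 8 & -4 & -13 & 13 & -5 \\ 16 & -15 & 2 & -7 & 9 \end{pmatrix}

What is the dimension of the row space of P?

Row reduce to echelon form.
R2 ← R2 + (1/15)·R1: [0, 14/15, -119/15, 25/3, -97/15]
R3 ← R3 + (8/15)·R1: [0, 52/15, -187/15, 47/3, -131/15]
R4 ← R4 + (16/15)·R1: [0, -1/15, 46/15, -5/3, 23/15]
R3 ← R3 − (26/7)·R2: [0, 0, 17, -107/7, 107/7]
R4 ← R4 + (1/14)·R2: [0, 0, 5/2, -15/14, 15/14]
R4 ← R4 − (5/34)·R3: [0, 0, 0, 20/17, -20/17]
Echelon form has 4 nonzero rows, so rank(P) = 4.
The row space has dimension equal to the rank: 4.

4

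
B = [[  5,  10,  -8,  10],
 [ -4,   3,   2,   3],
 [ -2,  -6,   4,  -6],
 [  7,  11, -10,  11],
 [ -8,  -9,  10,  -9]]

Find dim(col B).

Row reduce to echelon form.
R2 ← R2 + (4/5)·R1: [0, 11, -22/5, 11]
R3 ← R3 + (2/5)·R1: [0, -2, 4/5, -2]
R4 ← R4 − (7/5)·R1: [0, -3, 6/5, -3]
R5 ← R5 + (8/5)·R1: [0, 7, -14/5, 7]
R3 ← R3 + (2/11)·R2: [0, 0, 0, 0]
R4 ← R4 + (3/11)·R2: [0, 0, 0, 0]
R5 ← R5 − (7/11)·R2: [0, 0, 0, 0]
Echelon form has 2 nonzero rows, so rank(B) = 2.
The column space has dimension equal to the rank: 2.

2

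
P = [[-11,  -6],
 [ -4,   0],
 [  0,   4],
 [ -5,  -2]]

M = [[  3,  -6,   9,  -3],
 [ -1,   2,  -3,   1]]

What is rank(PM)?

1

First compute PM:
[[-27,  54, -81,  27],
 [-12,  24, -36,  12],
 [ -4,   8, -12,   4],
 [-13,  26, -39,  13]]
Now row reduce the product.
R2 ← R2 − (4/9)·R1: [0, 0, 0, 0]
R3 ← R3 − (4/27)·R1: [0, 0, 0, 0]
R4 ← R4 − (13/27)·R1: [0, 0, 0, 0]
1 nonzero row, so rank(PM) = 1.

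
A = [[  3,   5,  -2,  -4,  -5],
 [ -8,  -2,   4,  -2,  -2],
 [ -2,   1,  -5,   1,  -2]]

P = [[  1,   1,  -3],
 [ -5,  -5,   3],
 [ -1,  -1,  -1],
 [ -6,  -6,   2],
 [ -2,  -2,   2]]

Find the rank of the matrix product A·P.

First compute AP:
[[ 14,  14, -10],
 [ 14,  14,   6],
 [ -4,  -4,  12]]
Now row reduce the product.
R2 ← R2 − R1: [0, 0, 16]
R3 ← R3 + (2/7)·R1: [0, 0, 64/7]
R3 ← R3 − (4/7)·R2: [0, 0, 0]
2 nonzero rows, so rank(AP) = 2.

2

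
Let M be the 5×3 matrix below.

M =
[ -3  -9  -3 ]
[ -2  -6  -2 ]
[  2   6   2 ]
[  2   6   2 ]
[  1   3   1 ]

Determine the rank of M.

1

Row reduce to echelon form.
R2 ← R2 − (2/3)·R1: [0, 0, 0]
R3 ← R3 + (2/3)·R1: [0, 0, 0]
R4 ← R4 + (2/3)·R1: [0, 0, 0]
R5 ← R5 + (1/3)·R1: [0, 0, 0]
Echelon form has 1 nonzero row, so rank(M) = 1.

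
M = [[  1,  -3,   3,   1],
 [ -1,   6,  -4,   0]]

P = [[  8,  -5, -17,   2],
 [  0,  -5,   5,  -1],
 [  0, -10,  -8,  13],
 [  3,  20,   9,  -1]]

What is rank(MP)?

2

First compute MP:
[[ 11,   0, -47,  43],
 [ -8,  15,  79, -60]]
Now row reduce the product.
R2 ← R2 + (8/11)·R1: [0, 15, 493/11, -316/11]
2 nonzero rows, so rank(MP) = 2.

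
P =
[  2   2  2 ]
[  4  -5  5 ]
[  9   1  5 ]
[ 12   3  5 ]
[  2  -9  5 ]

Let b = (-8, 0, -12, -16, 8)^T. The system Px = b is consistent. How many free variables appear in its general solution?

0

Row reduce the augmented matrix [P | b].
R2 ← R2 − (2)·R1: [0, -9, 1, 16]
R3 ← R3 − (9/2)·R1: [0, -8, -4, 24]
R4 ← R4 − (6)·R1: [0, -9, -7, 32]
R5 ← R5 − R1: [0, -11, 3, 16]
R3 ← R3 − (8/9)·R2: [0, 0, -44/9, 88/9]
R4 ← R4 − R2: [0, 0, -8, 16]
R5 ← R5 − (11/9)·R2: [0, 0, 16/9, -32/9]
R4 ← R4 − (18/11)·R3: [0, 0, 0, 0]
R5 ← R5 + (4/11)·R3: [0, 0, 0, 0]
The echelon form has 3 nonzero rows, and every pivot lies in the first 3 columns, so rank(P) = rank([P|b]) = 3.
The system is consistent.
Free variables = (unknowns) − (rank) = 3 − 3 = 0.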